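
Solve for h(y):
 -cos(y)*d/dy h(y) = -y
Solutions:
 h(y) = C1 + Integral(y/cos(y), y)


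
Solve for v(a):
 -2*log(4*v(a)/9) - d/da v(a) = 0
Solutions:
 Integral(1/(log(_y) - 2*log(3) + 2*log(2)), (_y, v(a)))/2 = C1 - a


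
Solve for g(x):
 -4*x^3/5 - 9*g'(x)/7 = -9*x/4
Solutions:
 g(x) = C1 - 7*x^4/45 + 7*x^2/8


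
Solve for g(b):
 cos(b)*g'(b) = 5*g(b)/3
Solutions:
 g(b) = C1*(sin(b) + 1)^(5/6)/(sin(b) - 1)^(5/6)


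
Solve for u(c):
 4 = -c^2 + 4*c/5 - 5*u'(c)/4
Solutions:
 u(c) = C1 - 4*c^3/15 + 8*c^2/25 - 16*c/5


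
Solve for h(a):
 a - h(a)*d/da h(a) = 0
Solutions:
 h(a) = -sqrt(C1 + a^2)
 h(a) = sqrt(C1 + a^2)


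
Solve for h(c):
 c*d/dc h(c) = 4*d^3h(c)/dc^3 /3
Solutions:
 h(c) = C1 + Integral(C2*airyai(6^(1/3)*c/2) + C3*airybi(6^(1/3)*c/2), c)


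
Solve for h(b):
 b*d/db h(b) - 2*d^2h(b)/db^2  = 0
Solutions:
 h(b) = C1 + C2*erfi(b/2)


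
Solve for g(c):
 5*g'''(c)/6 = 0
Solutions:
 g(c) = C1 + C2*c + C3*c^2


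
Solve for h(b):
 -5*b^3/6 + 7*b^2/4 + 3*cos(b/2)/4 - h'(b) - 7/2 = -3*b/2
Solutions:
 h(b) = C1 - 5*b^4/24 + 7*b^3/12 + 3*b^2/4 - 7*b/2 + 3*sin(b/2)/2


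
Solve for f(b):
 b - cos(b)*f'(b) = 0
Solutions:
 f(b) = C1 + Integral(b/cos(b), b)


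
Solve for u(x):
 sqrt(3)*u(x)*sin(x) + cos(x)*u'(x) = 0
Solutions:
 u(x) = C1*cos(x)^(sqrt(3))


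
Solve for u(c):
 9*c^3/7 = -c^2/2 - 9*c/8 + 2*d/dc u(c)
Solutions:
 u(c) = C1 + 9*c^4/56 + c^3/12 + 9*c^2/32


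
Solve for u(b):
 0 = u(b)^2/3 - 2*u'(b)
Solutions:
 u(b) = -6/(C1 + b)


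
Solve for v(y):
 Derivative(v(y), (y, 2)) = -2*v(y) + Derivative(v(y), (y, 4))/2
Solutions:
 v(y) = C1*exp(-y*sqrt(1 + sqrt(5))) + C2*exp(y*sqrt(1 + sqrt(5))) + C3*sin(y*sqrt(-1 + sqrt(5))) + C4*cos(y*sqrt(-1 + sqrt(5)))


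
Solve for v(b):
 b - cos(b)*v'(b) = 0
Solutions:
 v(b) = C1 + Integral(b/cos(b), b)


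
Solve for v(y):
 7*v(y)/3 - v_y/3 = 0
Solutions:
 v(y) = C1*exp(7*y)


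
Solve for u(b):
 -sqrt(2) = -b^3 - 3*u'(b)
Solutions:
 u(b) = C1 - b^4/12 + sqrt(2)*b/3


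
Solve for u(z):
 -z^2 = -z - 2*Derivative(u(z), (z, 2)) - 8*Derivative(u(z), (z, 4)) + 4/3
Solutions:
 u(z) = C1 + C2*z + C3*sin(z/2) + C4*cos(z/2) + z^4/24 - z^3/12 - 5*z^2/3


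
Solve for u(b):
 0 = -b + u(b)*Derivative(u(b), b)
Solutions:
 u(b) = -sqrt(C1 + b^2)
 u(b) = sqrt(C1 + b^2)


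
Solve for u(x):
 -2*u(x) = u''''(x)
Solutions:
 u(x) = (C1*sin(2^(3/4)*x/2) + C2*cos(2^(3/4)*x/2))*exp(-2^(3/4)*x/2) + (C3*sin(2^(3/4)*x/2) + C4*cos(2^(3/4)*x/2))*exp(2^(3/4)*x/2)


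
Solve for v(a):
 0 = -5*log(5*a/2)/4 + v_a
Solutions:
 v(a) = C1 + 5*a*log(a)/4 - 5*a/4 - 5*a*log(2)/4 + 5*a*log(5)/4


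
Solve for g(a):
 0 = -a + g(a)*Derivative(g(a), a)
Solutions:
 g(a) = -sqrt(C1 + a^2)
 g(a) = sqrt(C1 + a^2)


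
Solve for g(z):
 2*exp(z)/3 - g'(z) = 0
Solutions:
 g(z) = C1 + 2*exp(z)/3


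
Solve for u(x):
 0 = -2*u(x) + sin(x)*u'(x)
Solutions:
 u(x) = C1*(cos(x) - 1)/(cos(x) + 1)


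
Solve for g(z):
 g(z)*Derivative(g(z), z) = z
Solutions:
 g(z) = -sqrt(C1 + z^2)
 g(z) = sqrt(C1 + z^2)


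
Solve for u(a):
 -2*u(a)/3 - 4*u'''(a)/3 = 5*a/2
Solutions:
 u(a) = C3*exp(-2^(2/3)*a/2) - 15*a/4 + (C1*sin(2^(2/3)*sqrt(3)*a/4) + C2*cos(2^(2/3)*sqrt(3)*a/4))*exp(2^(2/3)*a/4)


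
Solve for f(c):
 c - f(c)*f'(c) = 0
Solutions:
 f(c) = -sqrt(C1 + c^2)
 f(c) = sqrt(C1 + c^2)


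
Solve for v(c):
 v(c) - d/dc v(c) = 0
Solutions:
 v(c) = C1*exp(c)


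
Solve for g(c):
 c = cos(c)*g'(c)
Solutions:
 g(c) = C1 + Integral(c/cos(c), c)


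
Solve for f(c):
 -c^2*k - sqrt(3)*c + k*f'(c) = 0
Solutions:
 f(c) = C1 + c^3/3 + sqrt(3)*c^2/(2*k)


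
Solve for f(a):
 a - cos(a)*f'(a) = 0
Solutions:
 f(a) = C1 + Integral(a/cos(a), a)


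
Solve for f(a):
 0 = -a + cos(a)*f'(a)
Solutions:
 f(a) = C1 + Integral(a/cos(a), a)


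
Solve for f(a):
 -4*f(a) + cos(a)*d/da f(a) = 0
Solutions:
 f(a) = C1*(sin(a)^2 + 2*sin(a) + 1)/(sin(a)^2 - 2*sin(a) + 1)


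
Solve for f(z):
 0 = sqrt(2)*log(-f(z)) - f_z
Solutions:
 -li(-f(z)) = C1 + sqrt(2)*z


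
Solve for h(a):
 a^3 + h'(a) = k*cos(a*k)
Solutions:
 h(a) = C1 - a^4/4 + sin(a*k)


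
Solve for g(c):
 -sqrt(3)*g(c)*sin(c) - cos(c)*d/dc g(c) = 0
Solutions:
 g(c) = C1*cos(c)^(sqrt(3))


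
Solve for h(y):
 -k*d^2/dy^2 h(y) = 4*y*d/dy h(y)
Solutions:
 h(y) = C1 + C2*sqrt(k)*erf(sqrt(2)*y*sqrt(1/k))


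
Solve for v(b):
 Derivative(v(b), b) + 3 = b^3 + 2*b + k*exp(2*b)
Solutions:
 v(b) = C1 + b^4/4 + b^2 - 3*b + k*exp(2*b)/2


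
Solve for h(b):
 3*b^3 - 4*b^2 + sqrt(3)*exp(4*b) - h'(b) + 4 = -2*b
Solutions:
 h(b) = C1 + 3*b^4/4 - 4*b^3/3 + b^2 + 4*b + sqrt(3)*exp(4*b)/4


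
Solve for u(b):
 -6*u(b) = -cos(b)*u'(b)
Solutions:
 u(b) = C1*(sin(b)^3 + 3*sin(b)^2 + 3*sin(b) + 1)/(sin(b)^3 - 3*sin(b)^2 + 3*sin(b) - 1)


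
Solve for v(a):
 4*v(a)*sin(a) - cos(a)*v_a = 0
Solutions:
 v(a) = C1/cos(a)^4


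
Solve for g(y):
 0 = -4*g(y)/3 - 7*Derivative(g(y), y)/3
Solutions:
 g(y) = C1*exp(-4*y/7)


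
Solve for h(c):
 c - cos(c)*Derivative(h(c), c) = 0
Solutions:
 h(c) = C1 + Integral(c/cos(c), c)


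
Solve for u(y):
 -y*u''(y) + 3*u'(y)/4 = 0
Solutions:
 u(y) = C1 + C2*y^(7/4)


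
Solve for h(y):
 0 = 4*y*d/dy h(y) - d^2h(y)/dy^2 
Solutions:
 h(y) = C1 + C2*erfi(sqrt(2)*y)


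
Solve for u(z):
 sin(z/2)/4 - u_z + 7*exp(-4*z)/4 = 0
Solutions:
 u(z) = C1 - cos(z/2)/2 - 7*exp(-4*z)/16


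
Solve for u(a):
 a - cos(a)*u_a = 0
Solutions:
 u(a) = C1 + Integral(a/cos(a), a)


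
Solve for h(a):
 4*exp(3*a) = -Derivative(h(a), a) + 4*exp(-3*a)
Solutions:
 h(a) = C1 - 8*cosh(3*a)/3


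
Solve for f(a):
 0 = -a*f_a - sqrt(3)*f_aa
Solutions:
 f(a) = C1 + C2*erf(sqrt(2)*3^(3/4)*a/6)


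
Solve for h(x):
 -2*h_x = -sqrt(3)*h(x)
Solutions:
 h(x) = C1*exp(sqrt(3)*x/2)


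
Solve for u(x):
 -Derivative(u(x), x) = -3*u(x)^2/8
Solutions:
 u(x) = -8/(C1 + 3*x)


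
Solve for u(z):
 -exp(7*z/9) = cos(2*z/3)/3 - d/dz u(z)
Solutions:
 u(z) = C1 + 9*exp(7*z/9)/7 + sin(2*z/3)/2


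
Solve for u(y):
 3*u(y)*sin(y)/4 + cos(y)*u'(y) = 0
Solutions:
 u(y) = C1*cos(y)^(3/4)


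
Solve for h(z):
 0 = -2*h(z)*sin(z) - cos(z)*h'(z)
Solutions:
 h(z) = C1*cos(z)^2


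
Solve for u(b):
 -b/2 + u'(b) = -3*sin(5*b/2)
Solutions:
 u(b) = C1 + b^2/4 + 6*cos(5*b/2)/5


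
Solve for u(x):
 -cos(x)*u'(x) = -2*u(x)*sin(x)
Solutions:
 u(x) = C1/cos(x)^2


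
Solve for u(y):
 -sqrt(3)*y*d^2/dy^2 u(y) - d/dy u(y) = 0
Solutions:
 u(y) = C1 + C2*y^(1 - sqrt(3)/3)


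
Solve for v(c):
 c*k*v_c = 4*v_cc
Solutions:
 v(c) = Piecewise((-sqrt(2)*sqrt(pi)*C1*erf(sqrt(2)*c*sqrt(-k)/4)/sqrt(-k) - C2, (k > 0) | (k < 0)), (-C1*c - C2, True))


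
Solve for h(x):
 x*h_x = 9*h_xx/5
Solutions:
 h(x) = C1 + C2*erfi(sqrt(10)*x/6)


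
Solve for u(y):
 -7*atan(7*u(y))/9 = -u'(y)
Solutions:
 Integral(1/atan(7*_y), (_y, u(y))) = C1 + 7*y/9


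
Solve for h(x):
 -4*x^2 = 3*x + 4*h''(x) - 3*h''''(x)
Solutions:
 h(x) = C1 + C2*x + C3*exp(-2*sqrt(3)*x/3) + C4*exp(2*sqrt(3)*x/3) - x^4/12 - x^3/8 - 3*x^2/4


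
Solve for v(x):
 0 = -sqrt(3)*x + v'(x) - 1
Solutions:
 v(x) = C1 + sqrt(3)*x^2/2 + x


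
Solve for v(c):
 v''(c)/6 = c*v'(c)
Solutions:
 v(c) = C1 + C2*erfi(sqrt(3)*c)


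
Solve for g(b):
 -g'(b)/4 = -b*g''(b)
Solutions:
 g(b) = C1 + C2*b^(5/4)


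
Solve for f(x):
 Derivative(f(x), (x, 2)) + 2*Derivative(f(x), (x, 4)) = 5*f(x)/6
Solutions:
 f(x) = C1*exp(-sqrt(3)*x*sqrt(-3 + sqrt(69))/6) + C2*exp(sqrt(3)*x*sqrt(-3 + sqrt(69))/6) + C3*sin(sqrt(3)*x*sqrt(3 + sqrt(69))/6) + C4*cos(sqrt(3)*x*sqrt(3 + sqrt(69))/6)


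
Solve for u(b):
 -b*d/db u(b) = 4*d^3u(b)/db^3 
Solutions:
 u(b) = C1 + Integral(C2*airyai(-2^(1/3)*b/2) + C3*airybi(-2^(1/3)*b/2), b)


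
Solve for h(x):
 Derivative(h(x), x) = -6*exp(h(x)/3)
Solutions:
 h(x) = 3*log(1/(C1 + 6*x)) + 3*log(3)


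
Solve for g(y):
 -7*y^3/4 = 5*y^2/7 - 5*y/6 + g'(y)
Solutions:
 g(y) = C1 - 7*y^4/16 - 5*y^3/21 + 5*y^2/12


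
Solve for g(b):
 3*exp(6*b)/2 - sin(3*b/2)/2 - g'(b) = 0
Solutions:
 g(b) = C1 + exp(6*b)/4 + cos(3*b/2)/3


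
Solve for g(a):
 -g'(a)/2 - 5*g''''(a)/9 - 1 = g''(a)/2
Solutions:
 g(a) = C1 + C2*exp(-30^(1/3)*a*(-(15 + sqrt(255))^(1/3) + 30^(1/3)/(15 + sqrt(255))^(1/3))/20)*sin(10^(1/3)*3^(1/6)*a*(3*10^(1/3)/(15 + sqrt(255))^(1/3) + 3^(2/3)*(15 + sqrt(255))^(1/3))/20) + C3*exp(-30^(1/3)*a*(-(15 + sqrt(255))^(1/3) + 30^(1/3)/(15 + sqrt(255))^(1/3))/20)*cos(10^(1/3)*3^(1/6)*a*(3*10^(1/3)/(15 + sqrt(255))^(1/3) + 3^(2/3)*(15 + sqrt(255))^(1/3))/20) + C4*exp(30^(1/3)*a*(-(15 + sqrt(255))^(1/3) + 30^(1/3)/(15 + sqrt(255))^(1/3))/10) - 2*a


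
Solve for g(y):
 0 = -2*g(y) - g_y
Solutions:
 g(y) = C1*exp(-2*y)


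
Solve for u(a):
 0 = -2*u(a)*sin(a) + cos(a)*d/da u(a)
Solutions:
 u(a) = C1/cos(a)^2


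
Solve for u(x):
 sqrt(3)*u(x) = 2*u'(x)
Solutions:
 u(x) = C1*exp(sqrt(3)*x/2)


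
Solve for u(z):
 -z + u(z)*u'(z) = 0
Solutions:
 u(z) = -sqrt(C1 + z^2)
 u(z) = sqrt(C1 + z^2)


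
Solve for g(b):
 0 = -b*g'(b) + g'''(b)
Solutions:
 g(b) = C1 + Integral(C2*airyai(b) + C3*airybi(b), b)


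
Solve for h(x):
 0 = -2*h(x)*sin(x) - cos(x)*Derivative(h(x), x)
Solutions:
 h(x) = C1*cos(x)^2


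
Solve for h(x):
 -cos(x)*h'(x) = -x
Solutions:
 h(x) = C1 + Integral(x/cos(x), x)


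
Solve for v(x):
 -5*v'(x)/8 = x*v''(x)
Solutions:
 v(x) = C1 + C2*x^(3/8)


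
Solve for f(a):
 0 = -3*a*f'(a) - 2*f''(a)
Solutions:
 f(a) = C1 + C2*erf(sqrt(3)*a/2)


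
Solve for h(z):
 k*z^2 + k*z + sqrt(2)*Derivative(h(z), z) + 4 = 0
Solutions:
 h(z) = C1 - sqrt(2)*k*z^3/6 - sqrt(2)*k*z^2/4 - 2*sqrt(2)*z


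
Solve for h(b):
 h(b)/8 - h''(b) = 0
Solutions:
 h(b) = C1*exp(-sqrt(2)*b/4) + C2*exp(sqrt(2)*b/4)


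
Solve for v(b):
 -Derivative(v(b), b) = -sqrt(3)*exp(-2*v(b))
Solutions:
 v(b) = log(-sqrt(C1 + 2*sqrt(3)*b))
 v(b) = log(C1 + 2*sqrt(3)*b)/2


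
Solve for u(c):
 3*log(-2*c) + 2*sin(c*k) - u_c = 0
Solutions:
 u(c) = C1 + 3*c*log(-c) - 3*c + 3*c*log(2) + 2*Piecewise((-cos(c*k)/k, Ne(k, 0)), (0, True))


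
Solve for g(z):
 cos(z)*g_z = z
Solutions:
 g(z) = C1 + Integral(z/cos(z), z)


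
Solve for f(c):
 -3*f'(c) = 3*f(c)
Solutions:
 f(c) = C1*exp(-c)


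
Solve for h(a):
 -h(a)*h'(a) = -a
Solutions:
 h(a) = -sqrt(C1 + a^2)
 h(a) = sqrt(C1 + a^2)


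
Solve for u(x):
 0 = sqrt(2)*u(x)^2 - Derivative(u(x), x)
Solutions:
 u(x) = -1/(C1 + sqrt(2)*x)


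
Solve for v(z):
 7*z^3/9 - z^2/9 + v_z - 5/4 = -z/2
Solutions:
 v(z) = C1 - 7*z^4/36 + z^3/27 - z^2/4 + 5*z/4


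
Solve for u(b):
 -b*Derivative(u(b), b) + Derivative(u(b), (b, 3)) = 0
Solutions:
 u(b) = C1 + Integral(C2*airyai(b) + C3*airybi(b), b)


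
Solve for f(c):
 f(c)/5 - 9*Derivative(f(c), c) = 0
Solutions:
 f(c) = C1*exp(c/45)


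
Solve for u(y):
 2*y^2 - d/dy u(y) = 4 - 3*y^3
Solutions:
 u(y) = C1 + 3*y^4/4 + 2*y^3/3 - 4*y


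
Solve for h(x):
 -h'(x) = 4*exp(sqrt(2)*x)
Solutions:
 h(x) = C1 - 2*sqrt(2)*exp(sqrt(2)*x)


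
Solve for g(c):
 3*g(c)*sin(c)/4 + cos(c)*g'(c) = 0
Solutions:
 g(c) = C1*cos(c)^(3/4)


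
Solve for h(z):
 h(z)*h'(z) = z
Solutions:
 h(z) = -sqrt(C1 + z^2)
 h(z) = sqrt(C1 + z^2)


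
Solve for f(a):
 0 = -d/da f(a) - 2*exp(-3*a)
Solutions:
 f(a) = C1 + 2*exp(-3*a)/3


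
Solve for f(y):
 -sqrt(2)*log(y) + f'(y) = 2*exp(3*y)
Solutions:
 f(y) = C1 + sqrt(2)*y*log(y) - sqrt(2)*y + 2*exp(3*y)/3


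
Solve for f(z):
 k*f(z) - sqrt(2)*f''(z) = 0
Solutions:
 f(z) = C1*exp(-2^(3/4)*sqrt(k)*z/2) + C2*exp(2^(3/4)*sqrt(k)*z/2)


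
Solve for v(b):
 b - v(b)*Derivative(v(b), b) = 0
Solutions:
 v(b) = -sqrt(C1 + b^2)
 v(b) = sqrt(C1 + b^2)


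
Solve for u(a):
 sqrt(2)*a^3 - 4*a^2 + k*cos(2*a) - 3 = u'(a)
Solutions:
 u(a) = C1 + sqrt(2)*a^4/4 - 4*a^3/3 - 3*a + k*sin(2*a)/2


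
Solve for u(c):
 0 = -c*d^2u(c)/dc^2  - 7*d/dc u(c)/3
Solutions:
 u(c) = C1 + C2/c^(4/3)


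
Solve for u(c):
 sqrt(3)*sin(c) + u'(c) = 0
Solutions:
 u(c) = C1 + sqrt(3)*cos(c)


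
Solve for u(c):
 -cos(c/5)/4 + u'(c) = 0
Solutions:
 u(c) = C1 + 5*sin(c/5)/4


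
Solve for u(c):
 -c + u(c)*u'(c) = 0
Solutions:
 u(c) = -sqrt(C1 + c^2)
 u(c) = sqrt(C1 + c^2)


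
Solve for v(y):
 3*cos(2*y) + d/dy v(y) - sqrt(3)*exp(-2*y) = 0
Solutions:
 v(y) = C1 - 3*sin(2*y)/2 - sqrt(3)*exp(-2*y)/2


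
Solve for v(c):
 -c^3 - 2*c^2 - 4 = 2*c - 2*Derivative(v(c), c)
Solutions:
 v(c) = C1 + c^4/8 + c^3/3 + c^2/2 + 2*c


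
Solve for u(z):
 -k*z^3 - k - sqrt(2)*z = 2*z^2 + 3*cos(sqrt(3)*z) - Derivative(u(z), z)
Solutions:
 u(z) = C1 + k*z^4/4 + k*z + 2*z^3/3 + sqrt(2)*z^2/2 + sqrt(3)*sin(sqrt(3)*z)


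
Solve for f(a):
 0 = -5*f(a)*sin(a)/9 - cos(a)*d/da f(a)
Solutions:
 f(a) = C1*cos(a)^(5/9)


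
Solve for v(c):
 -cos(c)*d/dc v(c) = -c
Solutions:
 v(c) = C1 + Integral(c/cos(c), c)


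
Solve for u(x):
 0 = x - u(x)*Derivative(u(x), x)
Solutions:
 u(x) = -sqrt(C1 + x^2)
 u(x) = sqrt(C1 + x^2)


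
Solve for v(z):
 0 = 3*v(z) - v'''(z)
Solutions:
 v(z) = C3*exp(3^(1/3)*z) + (C1*sin(3^(5/6)*z/2) + C2*cos(3^(5/6)*z/2))*exp(-3^(1/3)*z/2)


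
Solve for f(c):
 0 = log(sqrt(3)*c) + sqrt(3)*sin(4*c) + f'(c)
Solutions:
 f(c) = C1 - c*log(c) - c*log(3)/2 + c + sqrt(3)*cos(4*c)/4


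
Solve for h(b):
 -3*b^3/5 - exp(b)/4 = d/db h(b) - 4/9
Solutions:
 h(b) = C1 - 3*b^4/20 + 4*b/9 - exp(b)/4


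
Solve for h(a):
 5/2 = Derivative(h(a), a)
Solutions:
 h(a) = C1 + 5*a/2


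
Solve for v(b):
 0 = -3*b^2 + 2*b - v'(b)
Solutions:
 v(b) = C1 - b^3 + b^2


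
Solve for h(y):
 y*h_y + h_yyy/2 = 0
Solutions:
 h(y) = C1 + Integral(C2*airyai(-2^(1/3)*y) + C3*airybi(-2^(1/3)*y), y)


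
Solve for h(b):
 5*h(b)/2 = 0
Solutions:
 h(b) = 0


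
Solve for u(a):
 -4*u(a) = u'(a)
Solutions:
 u(a) = C1*exp(-4*a)


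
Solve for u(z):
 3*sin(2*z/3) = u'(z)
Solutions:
 u(z) = C1 - 9*cos(2*z/3)/2


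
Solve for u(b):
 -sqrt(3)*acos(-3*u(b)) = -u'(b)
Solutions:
 Integral(1/acos(-3*_y), (_y, u(b))) = C1 + sqrt(3)*b


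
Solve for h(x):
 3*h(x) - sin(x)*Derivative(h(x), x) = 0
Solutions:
 h(x) = C1*(cos(x) - 1)^(3/2)/(cos(x) + 1)^(3/2)


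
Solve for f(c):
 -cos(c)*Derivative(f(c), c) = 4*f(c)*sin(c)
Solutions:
 f(c) = C1*cos(c)^4


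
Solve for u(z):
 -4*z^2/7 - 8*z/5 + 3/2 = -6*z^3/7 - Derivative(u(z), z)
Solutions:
 u(z) = C1 - 3*z^4/14 + 4*z^3/21 + 4*z^2/5 - 3*z/2


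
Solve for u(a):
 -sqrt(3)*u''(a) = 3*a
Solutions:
 u(a) = C1 + C2*a - sqrt(3)*a^3/6


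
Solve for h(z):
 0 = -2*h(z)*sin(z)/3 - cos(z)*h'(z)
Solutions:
 h(z) = C1*cos(z)^(2/3)


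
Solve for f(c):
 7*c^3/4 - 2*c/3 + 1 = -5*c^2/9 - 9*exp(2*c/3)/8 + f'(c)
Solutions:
 f(c) = C1 + 7*c^4/16 + 5*c^3/27 - c^2/3 + c + 27*exp(2*c/3)/16


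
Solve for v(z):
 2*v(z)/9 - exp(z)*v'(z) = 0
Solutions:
 v(z) = C1*exp(-2*exp(-z)/9)


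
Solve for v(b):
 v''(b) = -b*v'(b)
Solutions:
 v(b) = C1 + C2*erf(sqrt(2)*b/2)


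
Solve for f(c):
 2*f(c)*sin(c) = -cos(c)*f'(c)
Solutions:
 f(c) = C1*cos(c)^2


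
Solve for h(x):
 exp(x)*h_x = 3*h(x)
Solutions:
 h(x) = C1*exp(-3*exp(-x))


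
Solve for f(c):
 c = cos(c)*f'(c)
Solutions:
 f(c) = C1 + Integral(c/cos(c), c)


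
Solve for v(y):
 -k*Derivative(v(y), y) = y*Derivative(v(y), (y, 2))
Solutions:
 v(y) = C1 + y^(1 - re(k))*(C2*sin(log(y)*Abs(im(k))) + C3*cos(log(y)*im(k)))


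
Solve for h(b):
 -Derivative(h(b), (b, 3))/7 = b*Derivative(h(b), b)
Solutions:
 h(b) = C1 + Integral(C2*airyai(-7^(1/3)*b) + C3*airybi(-7^(1/3)*b), b)


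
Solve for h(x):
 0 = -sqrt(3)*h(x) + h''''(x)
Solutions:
 h(x) = C1*exp(-3^(1/8)*x) + C2*exp(3^(1/8)*x) + C3*sin(3^(1/8)*x) + C4*cos(3^(1/8)*x)


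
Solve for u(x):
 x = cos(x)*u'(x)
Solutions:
 u(x) = C1 + Integral(x/cos(x), x)


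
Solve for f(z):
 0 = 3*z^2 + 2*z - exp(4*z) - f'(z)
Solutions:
 f(z) = C1 + z^3 + z^2 - exp(4*z)/4


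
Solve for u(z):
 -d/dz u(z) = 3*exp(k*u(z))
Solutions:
 u(z) = Piecewise((log(1/(C1*k + 3*k*z))/k, Ne(k, 0)), (nan, True))
 u(z) = Piecewise((C1 - 3*z, Eq(k, 0)), (nan, True))


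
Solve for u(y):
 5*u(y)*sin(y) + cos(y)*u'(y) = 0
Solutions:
 u(y) = C1*cos(y)^5


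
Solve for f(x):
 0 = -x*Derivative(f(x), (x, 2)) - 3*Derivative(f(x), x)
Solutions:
 f(x) = C1 + C2/x^2


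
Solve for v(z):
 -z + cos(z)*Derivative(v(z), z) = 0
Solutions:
 v(z) = C1 + Integral(z/cos(z), z)


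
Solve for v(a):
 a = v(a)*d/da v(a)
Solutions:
 v(a) = -sqrt(C1 + a^2)
 v(a) = sqrt(C1 + a^2)


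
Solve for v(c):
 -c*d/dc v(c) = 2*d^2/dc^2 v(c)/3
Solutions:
 v(c) = C1 + C2*erf(sqrt(3)*c/2)


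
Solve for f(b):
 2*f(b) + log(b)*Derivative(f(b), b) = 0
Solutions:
 f(b) = C1*exp(-2*li(b))


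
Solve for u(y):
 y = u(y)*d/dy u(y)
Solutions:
 u(y) = -sqrt(C1 + y^2)
 u(y) = sqrt(C1 + y^2)


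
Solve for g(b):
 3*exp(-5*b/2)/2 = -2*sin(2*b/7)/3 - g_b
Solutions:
 g(b) = C1 + 7*cos(2*b/7)/3 + 3*exp(-5*b/2)/5


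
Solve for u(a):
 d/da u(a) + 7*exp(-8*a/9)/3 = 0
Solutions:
 u(a) = C1 + 21*exp(-8*a/9)/8


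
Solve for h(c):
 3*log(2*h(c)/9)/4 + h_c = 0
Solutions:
 4*Integral(1/(log(_y) - 2*log(3) + log(2)), (_y, h(c)))/3 = C1 - c


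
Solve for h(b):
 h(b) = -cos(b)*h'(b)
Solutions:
 h(b) = C1*sqrt(sin(b) - 1)/sqrt(sin(b) + 1)


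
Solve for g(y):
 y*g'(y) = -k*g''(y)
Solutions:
 g(y) = C1 + C2*sqrt(k)*erf(sqrt(2)*y*sqrt(1/k)/2)


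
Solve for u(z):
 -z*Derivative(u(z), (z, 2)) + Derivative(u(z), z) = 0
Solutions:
 u(z) = C1 + C2*z^2


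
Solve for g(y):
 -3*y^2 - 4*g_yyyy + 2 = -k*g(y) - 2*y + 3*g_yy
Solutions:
 g(y) = C1*exp(-sqrt(2)*y*sqrt(-sqrt(16*k + 9) - 3)/4) + C2*exp(sqrt(2)*y*sqrt(-sqrt(16*k + 9) - 3)/4) + C3*exp(-sqrt(2)*y*sqrt(sqrt(16*k + 9) - 3)/4) + C4*exp(sqrt(2)*y*sqrt(sqrt(16*k + 9) - 3)/4) + 3*y^2/k - 2*y/k - 2/k + 18/k^2


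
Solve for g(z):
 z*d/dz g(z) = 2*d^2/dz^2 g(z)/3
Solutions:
 g(z) = C1 + C2*erfi(sqrt(3)*z/2)


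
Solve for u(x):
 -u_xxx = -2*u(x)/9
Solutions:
 u(x) = C3*exp(6^(1/3)*x/3) + (C1*sin(2^(1/3)*3^(5/6)*x/6) + C2*cos(2^(1/3)*3^(5/6)*x/6))*exp(-6^(1/3)*x/6)


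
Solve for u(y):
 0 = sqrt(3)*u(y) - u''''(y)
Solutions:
 u(y) = C1*exp(-3^(1/8)*y) + C2*exp(3^(1/8)*y) + C3*sin(3^(1/8)*y) + C4*cos(3^(1/8)*y)


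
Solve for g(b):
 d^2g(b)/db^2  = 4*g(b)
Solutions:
 g(b) = C1*exp(-2*b) + C2*exp(2*b)


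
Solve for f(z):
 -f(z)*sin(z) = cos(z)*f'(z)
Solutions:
 f(z) = C1*cos(z)


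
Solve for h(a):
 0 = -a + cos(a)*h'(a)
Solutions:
 h(a) = C1 + Integral(a/cos(a), a)


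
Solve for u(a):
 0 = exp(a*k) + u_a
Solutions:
 u(a) = C1 - exp(a*k)/k


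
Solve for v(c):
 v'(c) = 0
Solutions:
 v(c) = C1


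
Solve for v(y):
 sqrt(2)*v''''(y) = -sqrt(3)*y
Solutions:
 v(y) = C1 + C2*y + C3*y^2 + C4*y^3 - sqrt(6)*y^5/240


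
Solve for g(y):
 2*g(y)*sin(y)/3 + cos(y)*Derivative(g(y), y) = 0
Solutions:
 g(y) = C1*cos(y)^(2/3)


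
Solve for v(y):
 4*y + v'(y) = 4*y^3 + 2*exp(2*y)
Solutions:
 v(y) = C1 + y^4 - 2*y^2 + exp(2*y)


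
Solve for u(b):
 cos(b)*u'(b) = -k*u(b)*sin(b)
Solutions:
 u(b) = C1*exp(k*log(cos(b)))


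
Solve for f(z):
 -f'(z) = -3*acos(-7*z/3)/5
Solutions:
 f(z) = C1 + 3*z*acos(-7*z/3)/5 + 3*sqrt(9 - 49*z^2)/35


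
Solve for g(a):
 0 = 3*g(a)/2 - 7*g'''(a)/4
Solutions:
 g(a) = C3*exp(6^(1/3)*7^(2/3)*a/7) + (C1*sin(2^(1/3)*3^(5/6)*7^(2/3)*a/14) + C2*cos(2^(1/3)*3^(5/6)*7^(2/3)*a/14))*exp(-6^(1/3)*7^(2/3)*a/14)


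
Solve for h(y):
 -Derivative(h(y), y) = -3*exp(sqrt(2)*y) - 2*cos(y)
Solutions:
 h(y) = C1 + 3*sqrt(2)*exp(sqrt(2)*y)/2 + 2*sin(y)


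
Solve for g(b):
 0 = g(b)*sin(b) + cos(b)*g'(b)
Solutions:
 g(b) = C1*cos(b)


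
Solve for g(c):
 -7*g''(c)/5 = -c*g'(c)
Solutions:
 g(c) = C1 + C2*erfi(sqrt(70)*c/14)


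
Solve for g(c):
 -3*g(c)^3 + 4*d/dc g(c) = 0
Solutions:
 g(c) = -sqrt(2)*sqrt(-1/(C1 + 3*c))
 g(c) = sqrt(2)*sqrt(-1/(C1 + 3*c))


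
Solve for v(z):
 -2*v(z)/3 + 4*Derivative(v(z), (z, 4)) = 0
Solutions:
 v(z) = C1*exp(-6^(3/4)*z/6) + C2*exp(6^(3/4)*z/6) + C3*sin(6^(3/4)*z/6) + C4*cos(6^(3/4)*z/6)


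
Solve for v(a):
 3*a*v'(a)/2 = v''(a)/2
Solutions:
 v(a) = C1 + C2*erfi(sqrt(6)*a/2)


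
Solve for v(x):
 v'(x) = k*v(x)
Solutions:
 v(x) = C1*exp(k*x)


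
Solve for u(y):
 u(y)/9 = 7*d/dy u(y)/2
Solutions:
 u(y) = C1*exp(2*y/63)


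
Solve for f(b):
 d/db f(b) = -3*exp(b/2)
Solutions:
 f(b) = C1 - 6*exp(b/2)


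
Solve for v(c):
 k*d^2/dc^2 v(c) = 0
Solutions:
 v(c) = C1 + C2*c


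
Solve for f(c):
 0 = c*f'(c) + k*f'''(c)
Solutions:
 f(c) = C1 + Integral(C2*airyai(c*(-1/k)^(1/3)) + C3*airybi(c*(-1/k)^(1/3)), c)


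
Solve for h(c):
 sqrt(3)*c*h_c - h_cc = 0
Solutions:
 h(c) = C1 + C2*erfi(sqrt(2)*3^(1/4)*c/2)


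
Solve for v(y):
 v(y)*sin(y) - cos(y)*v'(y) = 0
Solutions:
 v(y) = C1/cos(y)


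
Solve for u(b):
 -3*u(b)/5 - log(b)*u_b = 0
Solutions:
 u(b) = C1*exp(-3*li(b)/5)


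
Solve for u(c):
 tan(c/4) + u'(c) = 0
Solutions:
 u(c) = C1 + 4*log(cos(c/4))


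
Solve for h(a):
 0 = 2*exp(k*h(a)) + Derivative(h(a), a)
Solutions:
 h(a) = Piecewise((log(1/(C1*k + 2*a*k))/k, Ne(k, 0)), (nan, True))
 h(a) = Piecewise((C1 - 2*a, Eq(k, 0)), (nan, True))


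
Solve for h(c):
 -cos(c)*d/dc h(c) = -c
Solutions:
 h(c) = C1 + Integral(c/cos(c), c)


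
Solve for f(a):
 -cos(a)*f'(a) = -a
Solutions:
 f(a) = C1 + Integral(a/cos(a), a)


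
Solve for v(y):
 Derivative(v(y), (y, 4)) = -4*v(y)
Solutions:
 v(y) = (C1*sin(y) + C2*cos(y))*exp(-y) + (C3*sin(y) + C4*cos(y))*exp(y)


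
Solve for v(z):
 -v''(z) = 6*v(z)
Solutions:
 v(z) = C1*sin(sqrt(6)*z) + C2*cos(sqrt(6)*z)


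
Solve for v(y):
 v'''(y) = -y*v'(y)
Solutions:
 v(y) = C1 + Integral(C2*airyai(-y) + C3*airybi(-y), y)


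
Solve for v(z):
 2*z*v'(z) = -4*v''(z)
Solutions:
 v(z) = C1 + C2*erf(z/2)


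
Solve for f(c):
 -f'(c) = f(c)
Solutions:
 f(c) = C1*exp(-c)


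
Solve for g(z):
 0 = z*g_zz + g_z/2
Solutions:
 g(z) = C1 + C2*sqrt(z)


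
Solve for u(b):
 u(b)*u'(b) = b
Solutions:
 u(b) = -sqrt(C1 + b^2)
 u(b) = sqrt(C1 + b^2)


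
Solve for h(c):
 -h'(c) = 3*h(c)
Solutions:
 h(c) = C1*exp(-3*c)


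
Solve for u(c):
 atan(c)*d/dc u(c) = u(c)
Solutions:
 u(c) = C1*exp(Integral(1/atan(c), c))


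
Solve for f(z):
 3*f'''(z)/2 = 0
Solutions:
 f(z) = C1 + C2*z + C3*z^2


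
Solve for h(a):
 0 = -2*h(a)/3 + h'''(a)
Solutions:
 h(a) = C3*exp(2^(1/3)*3^(2/3)*a/3) + (C1*sin(2^(1/3)*3^(1/6)*a/2) + C2*cos(2^(1/3)*3^(1/6)*a/2))*exp(-2^(1/3)*3^(2/3)*a/6)


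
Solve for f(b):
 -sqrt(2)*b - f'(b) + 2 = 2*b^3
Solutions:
 f(b) = C1 - b^4/2 - sqrt(2)*b^2/2 + 2*b


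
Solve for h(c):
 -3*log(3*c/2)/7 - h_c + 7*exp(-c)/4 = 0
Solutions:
 h(c) = C1 - 3*c*log(c)/7 + 3*c*(-log(3) + log(2) + 1)/7 - 7*exp(-c)/4


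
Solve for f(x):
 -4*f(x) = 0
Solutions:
 f(x) = 0


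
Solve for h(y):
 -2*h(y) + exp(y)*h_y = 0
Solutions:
 h(y) = C1*exp(-2*exp(-y))


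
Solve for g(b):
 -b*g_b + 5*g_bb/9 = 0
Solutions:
 g(b) = C1 + C2*erfi(3*sqrt(10)*b/10)


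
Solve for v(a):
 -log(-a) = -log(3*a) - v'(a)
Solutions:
 v(a) = C1 + a*(-log(3) + I*pi)


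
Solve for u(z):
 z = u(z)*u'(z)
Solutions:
 u(z) = -sqrt(C1 + z^2)
 u(z) = sqrt(C1 + z^2)


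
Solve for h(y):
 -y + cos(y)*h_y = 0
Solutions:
 h(y) = C1 + Integral(y/cos(y), y)


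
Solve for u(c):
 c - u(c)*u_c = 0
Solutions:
 u(c) = -sqrt(C1 + c^2)
 u(c) = sqrt(C1 + c^2)


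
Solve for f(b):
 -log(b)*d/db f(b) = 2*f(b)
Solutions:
 f(b) = C1*exp(-2*li(b))


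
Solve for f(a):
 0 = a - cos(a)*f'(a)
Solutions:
 f(a) = C1 + Integral(a/cos(a), a)


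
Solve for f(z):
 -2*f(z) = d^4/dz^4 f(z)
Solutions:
 f(z) = (C1*sin(2^(3/4)*z/2) + C2*cos(2^(3/4)*z/2))*exp(-2^(3/4)*z/2) + (C3*sin(2^(3/4)*z/2) + C4*cos(2^(3/4)*z/2))*exp(2^(3/4)*z/2)


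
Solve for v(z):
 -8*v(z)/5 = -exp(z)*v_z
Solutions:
 v(z) = C1*exp(-8*exp(-z)/5)


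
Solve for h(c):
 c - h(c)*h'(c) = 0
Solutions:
 h(c) = -sqrt(C1 + c^2)
 h(c) = sqrt(C1 + c^2)


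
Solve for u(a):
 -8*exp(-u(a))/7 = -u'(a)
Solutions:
 u(a) = log(C1 + 8*a/7)


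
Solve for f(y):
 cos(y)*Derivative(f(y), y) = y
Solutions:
 f(y) = C1 + Integral(y/cos(y), y)


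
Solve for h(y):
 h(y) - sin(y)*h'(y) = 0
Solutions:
 h(y) = C1*sqrt(cos(y) - 1)/sqrt(cos(y) + 1)


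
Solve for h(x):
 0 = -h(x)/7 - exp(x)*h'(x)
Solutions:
 h(x) = C1*exp(exp(-x)/7)


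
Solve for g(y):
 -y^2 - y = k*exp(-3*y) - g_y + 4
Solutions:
 g(y) = C1 - k*exp(-3*y)/3 + y^3/3 + y^2/2 + 4*y


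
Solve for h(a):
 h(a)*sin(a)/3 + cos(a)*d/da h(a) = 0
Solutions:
 h(a) = C1*cos(a)^(1/3)


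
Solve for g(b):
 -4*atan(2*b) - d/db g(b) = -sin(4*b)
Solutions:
 g(b) = C1 - 4*b*atan(2*b) + log(4*b^2 + 1) - cos(4*b)/4


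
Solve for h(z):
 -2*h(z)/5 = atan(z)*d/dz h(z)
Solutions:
 h(z) = C1*exp(-2*Integral(1/atan(z), z)/5)


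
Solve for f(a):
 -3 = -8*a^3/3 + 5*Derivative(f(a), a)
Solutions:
 f(a) = C1 + 2*a^4/15 - 3*a/5


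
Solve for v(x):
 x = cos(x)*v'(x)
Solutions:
 v(x) = C1 + Integral(x/cos(x), x)


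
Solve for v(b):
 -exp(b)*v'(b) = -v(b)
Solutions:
 v(b) = C1*exp(-exp(-b))


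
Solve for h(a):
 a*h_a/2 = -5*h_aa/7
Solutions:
 h(a) = C1 + C2*erf(sqrt(35)*a/10)


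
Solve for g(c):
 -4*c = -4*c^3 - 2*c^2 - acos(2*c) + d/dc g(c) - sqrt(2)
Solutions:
 g(c) = C1 + c^4 + 2*c^3/3 - 2*c^2 + c*acos(2*c) + sqrt(2)*c - sqrt(1 - 4*c^2)/2


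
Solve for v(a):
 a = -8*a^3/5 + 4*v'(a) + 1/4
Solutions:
 v(a) = C1 + a^4/10 + a^2/8 - a/16


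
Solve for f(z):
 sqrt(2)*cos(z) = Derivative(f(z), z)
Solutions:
 f(z) = C1 + sqrt(2)*sin(z)


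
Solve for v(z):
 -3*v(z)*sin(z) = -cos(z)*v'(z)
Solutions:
 v(z) = C1/cos(z)^3


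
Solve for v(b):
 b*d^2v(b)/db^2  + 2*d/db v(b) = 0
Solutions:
 v(b) = C1 + C2/b


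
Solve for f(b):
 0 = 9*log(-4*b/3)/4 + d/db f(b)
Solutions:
 f(b) = C1 - 9*b*log(-b)/4 + 9*b*(-2*log(2) + 1 + log(3))/4


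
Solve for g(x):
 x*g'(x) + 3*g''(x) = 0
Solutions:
 g(x) = C1 + C2*erf(sqrt(6)*x/6)


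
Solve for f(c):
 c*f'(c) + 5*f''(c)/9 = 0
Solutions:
 f(c) = C1 + C2*erf(3*sqrt(10)*c/10)


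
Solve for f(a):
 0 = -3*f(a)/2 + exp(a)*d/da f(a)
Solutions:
 f(a) = C1*exp(-3*exp(-a)/2)


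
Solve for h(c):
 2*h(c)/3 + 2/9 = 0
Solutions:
 h(c) = -1/3


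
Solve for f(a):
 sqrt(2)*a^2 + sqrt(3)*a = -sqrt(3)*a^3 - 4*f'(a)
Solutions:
 f(a) = C1 - sqrt(3)*a^4/16 - sqrt(2)*a^3/12 - sqrt(3)*a^2/8


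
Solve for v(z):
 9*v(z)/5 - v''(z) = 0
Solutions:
 v(z) = C1*exp(-3*sqrt(5)*z/5) + C2*exp(3*sqrt(5)*z/5)


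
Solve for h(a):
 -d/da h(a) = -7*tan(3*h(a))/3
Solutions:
 h(a) = -asin(C1*exp(7*a))/3 + pi/3
 h(a) = asin(C1*exp(7*a))/3


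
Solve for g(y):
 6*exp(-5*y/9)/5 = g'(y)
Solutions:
 g(y) = C1 - 54*exp(-5*y/9)/25


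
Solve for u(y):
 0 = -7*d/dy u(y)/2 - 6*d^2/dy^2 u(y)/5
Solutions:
 u(y) = C1 + C2*exp(-35*y/12)


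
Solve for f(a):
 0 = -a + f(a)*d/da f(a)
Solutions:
 f(a) = -sqrt(C1 + a^2)
 f(a) = sqrt(C1 + a^2)


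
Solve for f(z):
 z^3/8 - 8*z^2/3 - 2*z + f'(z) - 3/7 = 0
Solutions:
 f(z) = C1 - z^4/32 + 8*z^3/9 + z^2 + 3*z/7


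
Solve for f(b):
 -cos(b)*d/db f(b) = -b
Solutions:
 f(b) = C1 + Integral(b/cos(b), b)


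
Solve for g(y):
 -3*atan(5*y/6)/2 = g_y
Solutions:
 g(y) = C1 - 3*y*atan(5*y/6)/2 + 9*log(25*y^2 + 36)/10


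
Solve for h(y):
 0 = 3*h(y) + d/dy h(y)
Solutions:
 h(y) = C1*exp(-3*y)


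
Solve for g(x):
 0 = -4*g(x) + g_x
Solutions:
 g(x) = C1*exp(4*x)


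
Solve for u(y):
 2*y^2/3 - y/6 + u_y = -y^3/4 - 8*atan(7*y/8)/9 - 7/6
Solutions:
 u(y) = C1 - y^4/16 - 2*y^3/9 + y^2/12 - 8*y*atan(7*y/8)/9 - 7*y/6 + 32*log(49*y^2 + 64)/63


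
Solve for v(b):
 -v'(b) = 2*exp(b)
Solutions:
 v(b) = C1 - 2*exp(b)


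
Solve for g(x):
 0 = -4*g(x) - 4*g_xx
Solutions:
 g(x) = C1*sin(x) + C2*cos(x)


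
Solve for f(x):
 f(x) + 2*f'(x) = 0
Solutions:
 f(x) = C1*exp(-x/2)


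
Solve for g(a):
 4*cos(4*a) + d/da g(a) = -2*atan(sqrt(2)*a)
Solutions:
 g(a) = C1 - 2*a*atan(sqrt(2)*a) + sqrt(2)*log(2*a^2 + 1)/2 - sin(4*a)


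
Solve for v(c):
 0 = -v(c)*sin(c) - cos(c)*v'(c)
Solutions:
 v(c) = C1*cos(c)


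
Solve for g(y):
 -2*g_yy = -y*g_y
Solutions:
 g(y) = C1 + C2*erfi(y/2)


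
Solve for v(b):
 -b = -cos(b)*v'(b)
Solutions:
 v(b) = C1 + Integral(b/cos(b), b)


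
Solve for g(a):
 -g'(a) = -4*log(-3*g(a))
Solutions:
 -Integral(1/(log(-_y) + log(3)), (_y, g(a)))/4 = C1 - a


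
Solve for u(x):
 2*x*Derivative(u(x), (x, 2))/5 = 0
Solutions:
 u(x) = C1 + C2*x


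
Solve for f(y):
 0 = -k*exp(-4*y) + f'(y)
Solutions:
 f(y) = C1 - k*exp(-4*y)/4


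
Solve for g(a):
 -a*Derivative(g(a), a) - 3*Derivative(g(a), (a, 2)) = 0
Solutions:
 g(a) = C1 + C2*erf(sqrt(6)*a/6)


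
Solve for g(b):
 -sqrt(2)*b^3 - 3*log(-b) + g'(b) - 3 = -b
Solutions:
 g(b) = C1 + sqrt(2)*b^4/4 - b^2/2 + 3*b*log(-b)


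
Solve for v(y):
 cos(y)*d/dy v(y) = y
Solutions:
 v(y) = C1 + Integral(y/cos(y), y)


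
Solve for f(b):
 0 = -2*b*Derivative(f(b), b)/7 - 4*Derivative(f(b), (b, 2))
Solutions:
 f(b) = C1 + C2*erf(sqrt(7)*b/14)


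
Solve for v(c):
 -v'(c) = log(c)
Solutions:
 v(c) = C1 - c*log(c) + c


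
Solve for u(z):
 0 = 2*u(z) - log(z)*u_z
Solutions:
 u(z) = C1*exp(2*li(z))


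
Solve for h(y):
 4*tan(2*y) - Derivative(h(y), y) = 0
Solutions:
 h(y) = C1 - 2*log(cos(2*y))


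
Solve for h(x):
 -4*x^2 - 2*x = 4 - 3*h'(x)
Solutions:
 h(x) = C1 + 4*x^3/9 + x^2/3 + 4*x/3


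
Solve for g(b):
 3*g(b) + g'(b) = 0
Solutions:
 g(b) = C1*exp(-3*b)


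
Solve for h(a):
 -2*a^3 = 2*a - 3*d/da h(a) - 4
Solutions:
 h(a) = C1 + a^4/6 + a^2/3 - 4*a/3


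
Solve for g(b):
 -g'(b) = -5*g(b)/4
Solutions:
 g(b) = C1*exp(5*b/4)


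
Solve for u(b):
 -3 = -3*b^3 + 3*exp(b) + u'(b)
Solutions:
 u(b) = C1 + 3*b^4/4 - 3*b - 3*exp(b)


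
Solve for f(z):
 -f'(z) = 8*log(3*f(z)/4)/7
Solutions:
 -7*Integral(1/(-log(_y) - log(3) + 2*log(2)), (_y, f(z)))/8 = C1 - z


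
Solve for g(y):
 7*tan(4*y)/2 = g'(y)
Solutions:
 g(y) = C1 - 7*log(cos(4*y))/8


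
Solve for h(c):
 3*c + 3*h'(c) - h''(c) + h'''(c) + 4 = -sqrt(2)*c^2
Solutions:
 h(c) = C1 - sqrt(2)*c^3/9 - c^2/2 - sqrt(2)*c^2/9 - 5*c/3 + 4*sqrt(2)*c/27 + (C2*sin(sqrt(11)*c/2) + C3*cos(sqrt(11)*c/2))*exp(c/2)


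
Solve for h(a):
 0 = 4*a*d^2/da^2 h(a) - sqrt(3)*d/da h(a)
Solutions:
 h(a) = C1 + C2*a^(sqrt(3)/4 + 1)


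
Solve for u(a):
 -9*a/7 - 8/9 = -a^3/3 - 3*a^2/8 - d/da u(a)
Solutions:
 u(a) = C1 - a^4/12 - a^3/8 + 9*a^2/14 + 8*a/9


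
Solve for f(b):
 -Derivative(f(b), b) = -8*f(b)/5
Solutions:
 f(b) = C1*exp(8*b/5)


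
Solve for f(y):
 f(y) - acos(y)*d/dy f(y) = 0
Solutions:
 f(y) = C1*exp(Integral(1/acos(y), y))


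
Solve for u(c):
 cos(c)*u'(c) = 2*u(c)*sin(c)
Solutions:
 u(c) = C1/cos(c)^2


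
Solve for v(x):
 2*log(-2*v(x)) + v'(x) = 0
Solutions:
 Integral(1/(log(-_y) + log(2)), (_y, v(x)))/2 = C1 - x


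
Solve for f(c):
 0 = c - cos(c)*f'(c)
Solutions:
 f(c) = C1 + Integral(c/cos(c), c)


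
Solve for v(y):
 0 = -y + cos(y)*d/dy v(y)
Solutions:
 v(y) = C1 + Integral(y/cos(y), y)


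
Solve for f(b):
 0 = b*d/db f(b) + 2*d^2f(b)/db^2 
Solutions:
 f(b) = C1 + C2*erf(b/2)


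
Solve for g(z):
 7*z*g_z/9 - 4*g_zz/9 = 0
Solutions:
 g(z) = C1 + C2*erfi(sqrt(14)*z/4)


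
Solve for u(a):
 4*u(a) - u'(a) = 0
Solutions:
 u(a) = C1*exp(4*a)


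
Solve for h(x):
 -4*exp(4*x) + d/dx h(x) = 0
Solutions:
 h(x) = C1 + exp(4*x)


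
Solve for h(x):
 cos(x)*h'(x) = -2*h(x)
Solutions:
 h(x) = C1*(sin(x) - 1)/(sin(x) + 1)


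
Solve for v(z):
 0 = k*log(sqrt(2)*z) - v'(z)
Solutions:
 v(z) = C1 + k*z*log(z) - k*z + k*z*log(2)/2


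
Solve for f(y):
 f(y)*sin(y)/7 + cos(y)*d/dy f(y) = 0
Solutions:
 f(y) = C1*cos(y)^(1/7)


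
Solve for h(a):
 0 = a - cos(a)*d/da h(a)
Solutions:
 h(a) = C1 + Integral(a/cos(a), a)


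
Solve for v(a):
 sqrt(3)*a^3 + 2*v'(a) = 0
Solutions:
 v(a) = C1 - sqrt(3)*a^4/8


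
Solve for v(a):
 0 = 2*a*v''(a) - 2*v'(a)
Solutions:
 v(a) = C1 + C2*a^2


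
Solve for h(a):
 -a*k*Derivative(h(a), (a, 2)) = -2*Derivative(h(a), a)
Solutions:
 h(a) = C1 + a^(((re(k) + 2)*re(k) + im(k)^2)/(re(k)^2 + im(k)^2))*(C2*sin(2*log(a)*Abs(im(k))/(re(k)^2 + im(k)^2)) + C3*cos(2*log(a)*im(k)/(re(k)^2 + im(k)^2)))


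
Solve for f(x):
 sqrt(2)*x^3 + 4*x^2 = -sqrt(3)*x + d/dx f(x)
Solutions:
 f(x) = C1 + sqrt(2)*x^4/4 + 4*x^3/3 + sqrt(3)*x^2/2


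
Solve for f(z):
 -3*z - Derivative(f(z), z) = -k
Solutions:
 f(z) = C1 + k*z - 3*z^2/2


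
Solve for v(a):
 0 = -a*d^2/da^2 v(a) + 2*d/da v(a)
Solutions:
 v(a) = C1 + C2*a^3


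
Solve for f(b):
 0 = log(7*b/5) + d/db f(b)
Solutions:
 f(b) = C1 - b*log(b) + b*log(5/7) + b


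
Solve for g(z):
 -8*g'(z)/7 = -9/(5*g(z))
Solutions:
 g(z) = -sqrt(C1 + 315*z)/10
 g(z) = sqrt(C1 + 315*z)/10


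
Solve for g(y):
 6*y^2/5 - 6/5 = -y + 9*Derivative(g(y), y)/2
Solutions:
 g(y) = C1 + 4*y^3/45 + y^2/9 - 4*y/15


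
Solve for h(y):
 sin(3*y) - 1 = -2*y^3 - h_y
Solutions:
 h(y) = C1 - y^4/2 + y + cos(3*y)/3


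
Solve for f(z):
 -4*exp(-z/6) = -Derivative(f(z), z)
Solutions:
 f(z) = C1 - 24*exp(-z/6)


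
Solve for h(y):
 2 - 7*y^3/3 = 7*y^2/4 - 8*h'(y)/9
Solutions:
 h(y) = C1 + 21*y^4/32 + 21*y^3/32 - 9*y/4


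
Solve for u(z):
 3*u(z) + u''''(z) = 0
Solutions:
 u(z) = (C1*sin(sqrt(2)*3^(1/4)*z/2) + C2*cos(sqrt(2)*3^(1/4)*z/2))*exp(-sqrt(2)*3^(1/4)*z/2) + (C3*sin(sqrt(2)*3^(1/4)*z/2) + C4*cos(sqrt(2)*3^(1/4)*z/2))*exp(sqrt(2)*3^(1/4)*z/2)


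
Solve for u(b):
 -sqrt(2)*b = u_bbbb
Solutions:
 u(b) = C1 + C2*b + C3*b^2 + C4*b^3 - sqrt(2)*b^5/120


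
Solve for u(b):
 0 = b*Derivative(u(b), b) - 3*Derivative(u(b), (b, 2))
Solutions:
 u(b) = C1 + C2*erfi(sqrt(6)*b/6)


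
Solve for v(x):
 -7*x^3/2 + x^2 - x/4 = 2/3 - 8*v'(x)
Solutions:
 v(x) = C1 + 7*x^4/64 - x^3/24 + x^2/64 + x/12


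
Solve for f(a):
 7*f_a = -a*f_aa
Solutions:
 f(a) = C1 + C2/a^6


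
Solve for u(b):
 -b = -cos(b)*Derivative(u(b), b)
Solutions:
 u(b) = C1 + Integral(b/cos(b), b)


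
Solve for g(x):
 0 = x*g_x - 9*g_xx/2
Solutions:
 g(x) = C1 + C2*erfi(x/3)


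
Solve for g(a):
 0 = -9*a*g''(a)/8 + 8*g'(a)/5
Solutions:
 g(a) = C1 + C2*a^(109/45)


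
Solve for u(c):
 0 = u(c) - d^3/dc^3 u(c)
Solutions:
 u(c) = C3*exp(c) + (C1*sin(sqrt(3)*c/2) + C2*cos(sqrt(3)*c/2))*exp(-c/2)


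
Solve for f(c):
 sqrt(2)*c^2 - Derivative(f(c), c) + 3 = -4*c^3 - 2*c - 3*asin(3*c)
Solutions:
 f(c) = C1 + c^4 + sqrt(2)*c^3/3 + c^2 + 3*c*asin(3*c) + 3*c + sqrt(1 - 9*c^2)


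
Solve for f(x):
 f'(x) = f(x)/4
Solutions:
 f(x) = C1*exp(x/4)


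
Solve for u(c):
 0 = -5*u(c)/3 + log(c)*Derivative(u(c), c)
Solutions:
 u(c) = C1*exp(5*li(c)/3)


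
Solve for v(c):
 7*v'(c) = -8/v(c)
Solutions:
 v(c) = -sqrt(C1 - 112*c)/7
 v(c) = sqrt(C1 - 112*c)/7


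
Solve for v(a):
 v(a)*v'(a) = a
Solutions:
 v(a) = -sqrt(C1 + a^2)
 v(a) = sqrt(C1 + a^2)


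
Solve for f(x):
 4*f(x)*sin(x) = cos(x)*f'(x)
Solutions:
 f(x) = C1/cos(x)^4


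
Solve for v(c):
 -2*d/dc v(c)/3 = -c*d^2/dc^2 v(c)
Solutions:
 v(c) = C1 + C2*c^(5/3)


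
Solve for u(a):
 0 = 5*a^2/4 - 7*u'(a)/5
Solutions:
 u(a) = C1 + 25*a^3/84


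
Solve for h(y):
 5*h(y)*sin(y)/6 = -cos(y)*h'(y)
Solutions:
 h(y) = C1*cos(y)^(5/6)


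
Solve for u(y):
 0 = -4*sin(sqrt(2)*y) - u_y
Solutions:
 u(y) = C1 + 2*sqrt(2)*cos(sqrt(2)*y)


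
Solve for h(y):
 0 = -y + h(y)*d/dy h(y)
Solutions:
 h(y) = -sqrt(C1 + y^2)
 h(y) = sqrt(C1 + y^2)


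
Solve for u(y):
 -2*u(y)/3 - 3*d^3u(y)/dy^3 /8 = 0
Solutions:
 u(y) = C3*exp(-2*6^(1/3)*y/3) + (C1*sin(2^(1/3)*3^(5/6)*y/3) + C2*cos(2^(1/3)*3^(5/6)*y/3))*exp(6^(1/3)*y/3)


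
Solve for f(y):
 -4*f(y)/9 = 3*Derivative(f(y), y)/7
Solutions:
 f(y) = C1*exp(-28*y/27)


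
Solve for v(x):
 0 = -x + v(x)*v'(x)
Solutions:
 v(x) = -sqrt(C1 + x^2)
 v(x) = sqrt(C1 + x^2)


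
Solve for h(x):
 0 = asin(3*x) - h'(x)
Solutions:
 h(x) = C1 + x*asin(3*x) + sqrt(1 - 9*x^2)/3


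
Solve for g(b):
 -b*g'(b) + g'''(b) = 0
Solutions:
 g(b) = C1 + Integral(C2*airyai(b) + C3*airybi(b), b)


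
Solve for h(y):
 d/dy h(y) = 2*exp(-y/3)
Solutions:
 h(y) = C1 - 6*exp(-y/3)


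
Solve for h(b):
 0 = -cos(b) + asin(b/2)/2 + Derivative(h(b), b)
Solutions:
 h(b) = C1 - b*asin(b/2)/2 - sqrt(4 - b^2)/2 + sin(b)


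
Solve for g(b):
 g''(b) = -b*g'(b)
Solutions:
 g(b) = C1 + C2*erf(sqrt(2)*b/2)


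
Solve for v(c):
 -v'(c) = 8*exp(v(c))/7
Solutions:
 v(c) = log(1/(C1 + 8*c)) + log(7)


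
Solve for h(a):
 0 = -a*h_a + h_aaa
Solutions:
 h(a) = C1 + Integral(C2*airyai(a) + C3*airybi(a), a)


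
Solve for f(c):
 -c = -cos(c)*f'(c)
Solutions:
 f(c) = C1 + Integral(c/cos(c), c)


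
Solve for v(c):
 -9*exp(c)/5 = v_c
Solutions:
 v(c) = C1 - 9*exp(c)/5


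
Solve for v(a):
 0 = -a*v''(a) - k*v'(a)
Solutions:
 v(a) = C1 + a^(1 - re(k))*(C2*sin(log(a)*Abs(im(k))) + C3*cos(log(a)*im(k)))


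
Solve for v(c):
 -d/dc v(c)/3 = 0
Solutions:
 v(c) = C1


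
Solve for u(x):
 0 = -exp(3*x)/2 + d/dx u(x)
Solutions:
 u(x) = C1 + exp(3*x)/6


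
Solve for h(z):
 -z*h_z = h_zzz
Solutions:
 h(z) = C1 + Integral(C2*airyai(-z) + C3*airybi(-z), z)


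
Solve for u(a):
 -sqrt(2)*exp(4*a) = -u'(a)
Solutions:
 u(a) = C1 + sqrt(2)*exp(4*a)/4


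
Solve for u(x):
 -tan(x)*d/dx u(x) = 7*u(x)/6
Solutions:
 u(x) = C1/sin(x)^(7/6)


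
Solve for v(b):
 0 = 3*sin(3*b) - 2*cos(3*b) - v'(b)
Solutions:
 v(b) = C1 - 2*sin(3*b)/3 - cos(3*b)


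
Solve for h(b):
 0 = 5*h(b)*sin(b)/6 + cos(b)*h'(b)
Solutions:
 h(b) = C1*cos(b)^(5/6)


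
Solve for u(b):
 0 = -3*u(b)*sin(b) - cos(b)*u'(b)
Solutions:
 u(b) = C1*cos(b)^3


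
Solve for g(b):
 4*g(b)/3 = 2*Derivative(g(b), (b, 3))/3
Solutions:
 g(b) = C3*exp(2^(1/3)*b) + (C1*sin(2^(1/3)*sqrt(3)*b/2) + C2*cos(2^(1/3)*sqrt(3)*b/2))*exp(-2^(1/3)*b/2)


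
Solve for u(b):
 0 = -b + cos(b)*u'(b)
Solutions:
 u(b) = C1 + Integral(b/cos(b), b)


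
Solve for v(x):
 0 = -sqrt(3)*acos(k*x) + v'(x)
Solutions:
 v(x) = C1 + sqrt(3)*Piecewise((x*acos(k*x) - sqrt(-k^2*x^2 + 1)/k, Ne(k, 0)), (pi*x/2, True))


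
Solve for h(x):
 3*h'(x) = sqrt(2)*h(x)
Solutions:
 h(x) = C1*exp(sqrt(2)*x/3)
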